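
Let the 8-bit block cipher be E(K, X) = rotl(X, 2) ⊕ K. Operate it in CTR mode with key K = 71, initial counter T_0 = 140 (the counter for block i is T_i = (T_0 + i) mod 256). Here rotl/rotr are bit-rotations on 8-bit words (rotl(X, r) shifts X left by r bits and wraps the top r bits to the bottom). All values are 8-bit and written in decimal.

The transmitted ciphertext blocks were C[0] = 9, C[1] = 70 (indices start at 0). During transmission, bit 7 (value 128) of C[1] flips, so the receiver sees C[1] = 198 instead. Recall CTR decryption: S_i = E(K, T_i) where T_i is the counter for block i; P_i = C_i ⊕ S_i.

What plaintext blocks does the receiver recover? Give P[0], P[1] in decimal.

Only C[1] changed, to 198. In CTR, a change in C_i flips the same bit in P_i only; the keystream is unaffected. Decrypting the received ciphertext:
P[0]: T = 140, S = E(K, T) = 117; 9 ⊕ 117 = 124.
P[1]: T = 141, S = E(K, T) = 113; 198 ⊕ 113 = 183.
Blocks that differ from the original plaintext: P[1].

P[0] = 124, P[1] = 183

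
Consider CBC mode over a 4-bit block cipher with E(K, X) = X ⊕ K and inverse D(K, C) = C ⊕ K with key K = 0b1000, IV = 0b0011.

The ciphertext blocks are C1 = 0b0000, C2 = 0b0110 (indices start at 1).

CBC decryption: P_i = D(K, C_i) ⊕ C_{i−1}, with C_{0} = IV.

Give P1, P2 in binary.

P1 = 0b1011, P2 = 0b1110

P1: D(K, 0b0000) = 0b1000; 0b1000 ⊕ 0b0011 = 0b1011.
P2: D(K, 0b0110) = 0b1110; 0b1110 ⊕ 0b0000 = 0b1110.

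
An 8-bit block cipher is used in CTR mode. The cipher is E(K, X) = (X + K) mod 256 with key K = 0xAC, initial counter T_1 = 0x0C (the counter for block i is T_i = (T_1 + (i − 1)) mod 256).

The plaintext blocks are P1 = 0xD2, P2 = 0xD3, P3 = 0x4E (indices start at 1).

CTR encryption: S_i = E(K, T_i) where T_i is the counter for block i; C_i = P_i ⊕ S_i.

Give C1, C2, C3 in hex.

C1: T = 0x0C, S = E(K, T) = 0xB8; 0xD2 ⊕ 0xB8 = 0x6A.
C2: T = 0x0D, S = E(K, T) = 0xB9; 0xD3 ⊕ 0xB9 = 0x6A.
C3: T = 0x0E, S = E(K, T) = 0xBA; 0x4E ⊕ 0xBA = 0xF4.

C1 = 0x6A, C2 = 0x6A, C3 = 0xF4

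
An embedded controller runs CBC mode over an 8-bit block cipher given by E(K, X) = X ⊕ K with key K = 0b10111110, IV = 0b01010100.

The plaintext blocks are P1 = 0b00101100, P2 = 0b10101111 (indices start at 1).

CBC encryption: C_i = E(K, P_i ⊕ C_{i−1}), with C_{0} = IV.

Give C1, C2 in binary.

C1 = 0b11000110, C2 = 0b11010111

C1: P1 ⊕ 0b01010100 = 0b01111000; E(K, 0b01111000) = 0b11000110.
C2: P2 ⊕ 0b11000110 = 0b01101001; E(K, 0b01101001) = 0b11010111.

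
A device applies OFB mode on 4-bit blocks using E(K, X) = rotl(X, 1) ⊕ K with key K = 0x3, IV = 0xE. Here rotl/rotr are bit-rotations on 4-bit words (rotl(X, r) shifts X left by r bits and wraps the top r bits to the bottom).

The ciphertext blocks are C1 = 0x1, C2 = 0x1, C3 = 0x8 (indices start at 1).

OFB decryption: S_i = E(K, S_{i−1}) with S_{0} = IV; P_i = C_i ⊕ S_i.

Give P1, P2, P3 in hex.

P1 = 0xF, P2 = 0xF, P3 = 0x6

P1: S = E(K, 0xE) = 0xE; 0x1 ⊕ 0xE = 0xF.
P2: S = E(K, 0xE) = 0xE; 0x1 ⊕ 0xE = 0xF.
P3: S = E(K, 0xE) = 0xE; 0x8 ⊕ 0xE = 0x6.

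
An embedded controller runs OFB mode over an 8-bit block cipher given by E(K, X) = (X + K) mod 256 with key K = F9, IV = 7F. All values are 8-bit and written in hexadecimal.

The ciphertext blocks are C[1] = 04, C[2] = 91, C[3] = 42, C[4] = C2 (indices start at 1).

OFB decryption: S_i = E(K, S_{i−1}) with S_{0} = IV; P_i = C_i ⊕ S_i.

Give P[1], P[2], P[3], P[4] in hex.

P[1]: S = E(K, 7F) = 78; 04 ⊕ 78 = 7C.
P[2]: S = E(K, 78) = 71; 91 ⊕ 71 = E0.
P[3]: S = E(K, 71) = 6A; 42 ⊕ 6A = 28.
P[4]: S = E(K, 6A) = 63; C2 ⊕ 63 = A1.

P[1] = 7C, P[2] = E0, P[3] = 28, P[4] = A1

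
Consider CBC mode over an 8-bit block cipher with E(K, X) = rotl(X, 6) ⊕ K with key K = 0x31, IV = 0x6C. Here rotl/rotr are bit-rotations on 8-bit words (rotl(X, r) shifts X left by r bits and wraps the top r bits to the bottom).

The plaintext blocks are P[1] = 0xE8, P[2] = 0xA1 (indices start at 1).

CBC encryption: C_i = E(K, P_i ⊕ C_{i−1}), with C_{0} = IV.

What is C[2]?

C[2] = 0x5D

C[1]: P[1] ⊕ 0x6C = 0x84; E(K, 0x84) = 0x10.
C[2]: P[2] ⊕ 0x10 = 0xB1; E(K, 0xB1) = 0x5D.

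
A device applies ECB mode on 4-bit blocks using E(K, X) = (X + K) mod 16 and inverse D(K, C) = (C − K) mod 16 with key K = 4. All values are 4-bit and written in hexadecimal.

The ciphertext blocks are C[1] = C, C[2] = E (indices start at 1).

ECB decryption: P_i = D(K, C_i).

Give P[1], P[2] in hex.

P[1] = 8, P[2] = A

P[1]: D(K, C) = 8.
P[2]: D(K, E) = A.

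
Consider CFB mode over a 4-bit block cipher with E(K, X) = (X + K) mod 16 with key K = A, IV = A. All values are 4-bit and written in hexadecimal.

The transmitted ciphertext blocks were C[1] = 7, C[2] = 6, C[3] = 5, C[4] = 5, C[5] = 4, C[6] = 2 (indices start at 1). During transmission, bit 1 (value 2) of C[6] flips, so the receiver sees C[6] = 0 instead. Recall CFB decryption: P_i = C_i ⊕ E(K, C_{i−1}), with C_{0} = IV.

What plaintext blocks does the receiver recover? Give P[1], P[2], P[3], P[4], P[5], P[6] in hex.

P[1] = 3, P[2] = 7, P[3] = 5, P[4] = A, P[5] = B, P[6] = E

Only C[6] changed, to 0. In CFB, a change in C_i flips the same bit in P_i and garbles P_{i+1}. Decrypting the received ciphertext:
P[1]: E(K, A) = 4; 7 ⊕ 4 = 3.
P[2]: E(K, 7) = 1; 6 ⊕ 1 = 7.
P[3]: E(K, 6) = 0; 5 ⊕ 0 = 5.
P[4]: E(K, 5) = F; 5 ⊕ F = A.
P[5]: E(K, 5) = F; 4 ⊕ F = B.
P[6]: E(K, 4) = E; 0 ⊕ E = E.
Blocks that differ from the original plaintext: P[6].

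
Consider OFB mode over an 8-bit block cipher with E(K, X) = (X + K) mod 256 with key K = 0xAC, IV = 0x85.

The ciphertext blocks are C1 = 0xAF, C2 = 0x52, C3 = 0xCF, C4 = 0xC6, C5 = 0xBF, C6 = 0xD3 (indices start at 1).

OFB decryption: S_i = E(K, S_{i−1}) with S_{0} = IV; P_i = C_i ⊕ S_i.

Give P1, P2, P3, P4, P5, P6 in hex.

P1 = 0x9E, P2 = 0x8F, P3 = 0x46, P4 = 0xF3, P5 = 0x5E, P6 = 0x5E

P1: S = E(K, 0x85) = 0x31; 0xAF ⊕ 0x31 = 0x9E.
P2: S = E(K, 0x31) = 0xDD; 0x52 ⊕ 0xDD = 0x8F.
P3: S = E(K, 0xDD) = 0x89; 0xCF ⊕ 0x89 = 0x46.
P4: S = E(K, 0x89) = 0x35; 0xC6 ⊕ 0x35 = 0xF3.
P5: S = E(K, 0x35) = 0xE1; 0xBF ⊕ 0xE1 = 0x5E.
P6: S = E(K, 0xE1) = 0x8D; 0xD3 ⊕ 0x8D = 0x5E.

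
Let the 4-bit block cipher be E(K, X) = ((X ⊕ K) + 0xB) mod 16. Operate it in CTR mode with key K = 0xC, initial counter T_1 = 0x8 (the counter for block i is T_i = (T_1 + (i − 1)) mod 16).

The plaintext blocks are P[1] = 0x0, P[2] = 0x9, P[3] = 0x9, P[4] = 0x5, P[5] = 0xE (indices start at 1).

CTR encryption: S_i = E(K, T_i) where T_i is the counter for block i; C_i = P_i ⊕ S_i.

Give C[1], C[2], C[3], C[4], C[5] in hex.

C[1]: T = 0x8, S = E(K, T) = 0xF; 0x0 ⊕ 0xF = 0xF.
C[2]: T = 0x9, S = E(K, T) = 0x0; 0x9 ⊕ 0x0 = 0x9.
C[3]: T = 0xA, S = E(K, T) = 0x1; 0x9 ⊕ 0x1 = 0x8.
C[4]: T = 0xB, S = E(K, T) = 0x2; 0x5 ⊕ 0x2 = 0x7.
C[5]: T = 0xC, S = E(K, T) = 0xB; 0xE ⊕ 0xB = 0x5.

C[1] = 0xF, C[2] = 0x9, C[3] = 0x8, C[4] = 0x7, C[5] = 0x5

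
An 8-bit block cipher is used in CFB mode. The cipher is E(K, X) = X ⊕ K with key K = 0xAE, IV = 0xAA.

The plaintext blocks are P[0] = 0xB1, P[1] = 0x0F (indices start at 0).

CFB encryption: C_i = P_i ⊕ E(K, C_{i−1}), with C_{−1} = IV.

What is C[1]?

C[0]: E(K, 0xAA) = 0x04; 0xB1 ⊕ 0x04 = 0xB5.
C[1]: E(K, 0xB5) = 0x1B; 0x0F ⊕ 0x1B = 0x14.

C[1] = 0x14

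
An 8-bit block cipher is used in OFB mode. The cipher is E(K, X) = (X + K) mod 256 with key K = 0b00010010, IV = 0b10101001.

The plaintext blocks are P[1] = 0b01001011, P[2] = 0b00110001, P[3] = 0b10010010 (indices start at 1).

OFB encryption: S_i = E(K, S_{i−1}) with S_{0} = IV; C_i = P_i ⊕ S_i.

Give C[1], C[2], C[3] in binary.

C[1]: S = E(K, 0b10101001) = 0b10111011; 0b01001011 ⊕ 0b10111011 = 0b11110000.
C[2]: S = E(K, 0b10111011) = 0b11001101; 0b00110001 ⊕ 0b11001101 = 0b11111100.
C[3]: S = E(K, 0b11001101) = 0b11011111; 0b10010010 ⊕ 0b11011111 = 0b01001101.

C[1] = 0b11110000, C[2] = 0b11111100, C[3] = 0b01001101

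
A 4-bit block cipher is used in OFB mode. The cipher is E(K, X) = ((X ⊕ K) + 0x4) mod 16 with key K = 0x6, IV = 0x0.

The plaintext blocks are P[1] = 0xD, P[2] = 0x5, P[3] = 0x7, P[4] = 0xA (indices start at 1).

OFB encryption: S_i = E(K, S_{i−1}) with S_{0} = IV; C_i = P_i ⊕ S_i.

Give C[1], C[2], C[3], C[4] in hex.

C[1]: S = E(K, 0x0) = 0xA; 0xD ⊕ 0xA = 0x7.
C[2]: S = E(K, 0xA) = 0x0; 0x5 ⊕ 0x0 = 0x5.
C[3]: S = E(K, 0x0) = 0xA; 0x7 ⊕ 0xA = 0xD.
C[4]: S = E(K, 0xA) = 0x0; 0xA ⊕ 0x0 = 0xA.

C[1] = 0x7, C[2] = 0x5, C[3] = 0xD, C[4] = 0xA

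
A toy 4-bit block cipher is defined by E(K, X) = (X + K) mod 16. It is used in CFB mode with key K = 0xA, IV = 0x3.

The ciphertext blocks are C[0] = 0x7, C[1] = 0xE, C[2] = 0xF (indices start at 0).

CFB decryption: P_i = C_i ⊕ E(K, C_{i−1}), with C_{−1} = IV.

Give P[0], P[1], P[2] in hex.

P[0]: E(K, 0x3) = 0xD; 0x7 ⊕ 0xD = 0xA.
P[1]: E(K, 0x7) = 0x1; 0xE ⊕ 0x1 = 0xF.
P[2]: E(K, 0xE) = 0x8; 0xF ⊕ 0x8 = 0x7.

P[0] = 0xA, P[1] = 0xF, P[2] = 0x7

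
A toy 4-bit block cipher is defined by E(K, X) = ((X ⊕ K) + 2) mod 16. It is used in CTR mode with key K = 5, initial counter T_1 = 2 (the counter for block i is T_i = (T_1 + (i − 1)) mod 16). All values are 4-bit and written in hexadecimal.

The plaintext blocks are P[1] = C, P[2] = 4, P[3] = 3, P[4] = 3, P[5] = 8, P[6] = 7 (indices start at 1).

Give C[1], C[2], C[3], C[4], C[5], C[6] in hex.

CTR encryption: S_i = E(K, T_i) where T_i is the counter for block i; C_i = P_i ⊕ S_i.
C[1]: T = 2, S = E(K, T) = 9; C ⊕ 9 = 5.
C[2]: T = 3, S = E(K, T) = 8; 4 ⊕ 8 = C.
C[3]: T = 4, S = E(K, T) = 3; 3 ⊕ 3 = 0.
C[4]: T = 5, S = E(K, T) = 2; 3 ⊕ 2 = 1.
C[5]: T = 6, S = E(K, T) = 5; 8 ⊕ 5 = D.
C[6]: T = 7, S = E(K, T) = 4; 7 ⊕ 4 = 3.

C[1] = 5, C[2] = C, C[3] = 0, C[4] = 1, C[5] = D, C[6] = 3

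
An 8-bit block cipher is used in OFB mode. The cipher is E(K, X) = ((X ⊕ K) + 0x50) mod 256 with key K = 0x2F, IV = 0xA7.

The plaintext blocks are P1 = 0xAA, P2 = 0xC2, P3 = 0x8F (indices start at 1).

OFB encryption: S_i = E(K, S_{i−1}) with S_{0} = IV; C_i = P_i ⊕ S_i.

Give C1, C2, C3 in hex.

C1: S = E(K, 0xA7) = 0xD8; 0xAA ⊕ 0xD8 = 0x72.
C2: S = E(K, 0xD8) = 0x47; 0xC2 ⊕ 0x47 = 0x85.
C3: S = E(K, 0x47) = 0xB8; 0x8F ⊕ 0xB8 = 0x37.

C1 = 0x72, C2 = 0x85, C3 = 0x37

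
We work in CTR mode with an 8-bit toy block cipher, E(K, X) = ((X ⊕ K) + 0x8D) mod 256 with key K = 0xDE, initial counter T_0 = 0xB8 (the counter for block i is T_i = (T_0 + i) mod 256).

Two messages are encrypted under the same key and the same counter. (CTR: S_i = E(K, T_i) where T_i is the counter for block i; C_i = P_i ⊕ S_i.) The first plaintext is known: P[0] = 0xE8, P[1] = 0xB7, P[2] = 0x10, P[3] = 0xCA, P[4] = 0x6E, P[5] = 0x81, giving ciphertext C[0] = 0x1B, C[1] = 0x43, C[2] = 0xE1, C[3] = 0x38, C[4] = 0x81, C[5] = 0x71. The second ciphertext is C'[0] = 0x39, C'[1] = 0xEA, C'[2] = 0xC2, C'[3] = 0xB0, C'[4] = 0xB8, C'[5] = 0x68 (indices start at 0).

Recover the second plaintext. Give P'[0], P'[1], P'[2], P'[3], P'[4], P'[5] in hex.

In CTR with a reused counter, both messages share the same keystream S_i, so C_i ⊕ C'_i = P_i ⊕ P'_i and thus P'_i = P_i ⊕ C_i ⊕ C'_i.
P'[0]: 0xE8 ⊕ 0x1B ⊕ 0x39 = 0xCA.
P'[1]: 0xB7 ⊕ 0x43 ⊕ 0xEA = 0x1E.
P'[2]: 0x10 ⊕ 0xE1 ⊕ 0xC2 = 0x33.
P'[3]: 0xCA ⊕ 0x38 ⊕ 0xB0 = 0x42.
P'[4]: 0x6E ⊕ 0x81 ⊕ 0xB8 = 0x57.
P'[5]: 0x81 ⊕ 0x71 ⊕ 0x68 = 0x98.

P'[0] = 0xCA, P'[1] = 0x1E, P'[2] = 0x33, P'[3] = 0x42, P'[4] = 0x57, P'[5] = 0x98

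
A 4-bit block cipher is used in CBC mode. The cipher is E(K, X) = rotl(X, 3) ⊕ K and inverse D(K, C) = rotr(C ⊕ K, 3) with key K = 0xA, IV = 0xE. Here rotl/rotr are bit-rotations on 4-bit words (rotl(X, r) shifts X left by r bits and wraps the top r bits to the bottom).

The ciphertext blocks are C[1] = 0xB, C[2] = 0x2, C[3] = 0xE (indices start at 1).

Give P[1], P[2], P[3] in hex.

P[1] = 0xC, P[2] = 0xA, P[3] = 0xA

CBC decryption: P_i = D(K, C_i) ⊕ C_{i−1}, with C_{0} = IV.
P[1]: D(K, 0xB) = 0x2; 0x2 ⊕ 0xE = 0xC.
P[2]: D(K, 0x2) = 0x1; 0x1 ⊕ 0xB = 0xA.
P[3]: D(K, 0xE) = 0x8; 0x8 ⊕ 0x2 = 0xA.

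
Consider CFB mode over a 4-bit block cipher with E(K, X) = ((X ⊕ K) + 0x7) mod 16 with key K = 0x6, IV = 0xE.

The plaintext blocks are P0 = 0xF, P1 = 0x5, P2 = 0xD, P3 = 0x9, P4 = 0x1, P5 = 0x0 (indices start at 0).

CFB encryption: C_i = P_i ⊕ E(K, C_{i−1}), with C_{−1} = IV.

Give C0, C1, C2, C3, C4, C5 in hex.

C0: E(K, 0xE) = 0xF; 0xF ⊕ 0xF = 0x0.
C1: E(K, 0x0) = 0xD; 0x5 ⊕ 0xD = 0x8.
C2: E(K, 0x8) = 0x5; 0xD ⊕ 0x5 = 0x8.
C3: E(K, 0x8) = 0x5; 0x9 ⊕ 0x5 = 0xC.
C4: E(K, 0xC) = 0x1; 0x1 ⊕ 0x1 = 0x0.
C5: E(K, 0x0) = 0xD; 0x0 ⊕ 0xD = 0xD.

C0 = 0x0, C1 = 0x8, C2 = 0x8, C3 = 0xC, C4 = 0x0, C5 = 0xD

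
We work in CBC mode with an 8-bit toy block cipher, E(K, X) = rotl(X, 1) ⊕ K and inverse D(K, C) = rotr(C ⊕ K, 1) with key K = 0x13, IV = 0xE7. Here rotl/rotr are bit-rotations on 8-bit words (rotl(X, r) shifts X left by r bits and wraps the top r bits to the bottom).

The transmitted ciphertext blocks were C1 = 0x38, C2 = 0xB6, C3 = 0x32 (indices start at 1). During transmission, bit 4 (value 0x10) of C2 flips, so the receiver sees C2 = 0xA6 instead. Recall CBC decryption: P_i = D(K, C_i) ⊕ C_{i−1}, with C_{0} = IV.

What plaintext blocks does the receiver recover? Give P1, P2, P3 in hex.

Only C2 changed, to 0xA6. In CBC, a change in C_i garbles P_i and flips the same bit in P_{i+1}. Decrypting the received ciphertext:
P1: D(K, 0x38) = 0x95; 0x95 ⊕ 0xE7 = 0x72.
P2: D(K, 0xA6) = 0xDA; 0xDA ⊕ 0x38 = 0xE2.
P3: D(K, 0x32) = 0x90; 0x90 ⊕ 0xA6 = 0x36.
Blocks that differ from the original plaintext: P2, P3.

P1 = 0x72, P2 = 0xE2, P3 = 0x36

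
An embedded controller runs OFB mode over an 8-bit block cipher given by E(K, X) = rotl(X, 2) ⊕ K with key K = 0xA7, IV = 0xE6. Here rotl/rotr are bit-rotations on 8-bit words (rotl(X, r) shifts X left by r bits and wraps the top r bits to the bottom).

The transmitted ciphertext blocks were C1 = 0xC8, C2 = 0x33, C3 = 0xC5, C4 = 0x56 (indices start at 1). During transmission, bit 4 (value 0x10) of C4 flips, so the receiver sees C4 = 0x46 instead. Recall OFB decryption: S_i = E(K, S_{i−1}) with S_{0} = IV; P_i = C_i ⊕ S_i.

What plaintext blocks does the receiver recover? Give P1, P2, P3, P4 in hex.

P1 = 0xF4, P2 = 0x64, P3 = 0x3F, P4 = 0x0A

Only C4 changed, to 0x46. In OFB, a change in C_i flips the same bit in P_i only; the keystream is unaffected. Decrypting the received ciphertext:
P1: S = E(K, 0xE6) = 0x3C; 0xC8 ⊕ 0x3C = 0xF4.
P2: S = E(K, 0x3C) = 0x57; 0x33 ⊕ 0x57 = 0x64.
P3: S = E(K, 0x57) = 0xFA; 0xC5 ⊕ 0xFA = 0x3F.
P4: S = E(K, 0xFA) = 0x4C; 0x46 ⊕ 0x4C = 0x0A.
Blocks that differ from the original plaintext: P4.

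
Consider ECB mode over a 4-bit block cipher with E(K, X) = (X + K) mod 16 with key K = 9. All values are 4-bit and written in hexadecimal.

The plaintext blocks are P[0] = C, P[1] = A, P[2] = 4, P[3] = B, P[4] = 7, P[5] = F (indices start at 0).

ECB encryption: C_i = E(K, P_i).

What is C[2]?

C[2]: E(K, 4) = D.

C[2] = D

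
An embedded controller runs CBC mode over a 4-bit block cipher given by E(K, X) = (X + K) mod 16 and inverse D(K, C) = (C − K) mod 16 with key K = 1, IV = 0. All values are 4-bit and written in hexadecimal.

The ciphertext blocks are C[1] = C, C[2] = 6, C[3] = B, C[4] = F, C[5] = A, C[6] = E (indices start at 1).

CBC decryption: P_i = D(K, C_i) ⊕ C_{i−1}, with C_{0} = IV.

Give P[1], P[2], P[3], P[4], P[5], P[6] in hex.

P[1]: D(K, C) = B; B ⊕ 0 = B.
P[2]: D(K, 6) = 5; 5 ⊕ C = 9.
P[3]: D(K, B) = A; A ⊕ 6 = C.
P[4]: D(K, F) = E; E ⊕ B = 5.
P[5]: D(K, A) = 9; 9 ⊕ F = 6.
P[6]: D(K, E) = D; D ⊕ A = 7.

P[1] = B, P[2] = 9, P[3] = C, P[4] = 5, P[5] = 6, P[6] = 7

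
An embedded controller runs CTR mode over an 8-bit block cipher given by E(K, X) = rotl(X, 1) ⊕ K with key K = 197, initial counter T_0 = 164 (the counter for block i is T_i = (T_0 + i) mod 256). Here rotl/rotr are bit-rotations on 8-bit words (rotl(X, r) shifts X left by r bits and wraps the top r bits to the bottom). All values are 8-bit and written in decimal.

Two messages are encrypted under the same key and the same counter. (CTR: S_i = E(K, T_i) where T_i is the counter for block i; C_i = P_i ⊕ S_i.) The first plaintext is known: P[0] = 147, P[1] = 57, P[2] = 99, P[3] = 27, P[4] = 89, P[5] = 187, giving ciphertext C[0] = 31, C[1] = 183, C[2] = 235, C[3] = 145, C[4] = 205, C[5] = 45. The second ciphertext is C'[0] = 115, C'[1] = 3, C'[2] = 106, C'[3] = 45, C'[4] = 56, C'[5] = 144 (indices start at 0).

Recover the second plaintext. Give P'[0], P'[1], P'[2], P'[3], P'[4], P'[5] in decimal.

In CTR with a reused counter, both messages share the same keystream S_i, so C_i ⊕ C'_i = P_i ⊕ P'_i and thus P'_i = P_i ⊕ C_i ⊕ C'_i.
P'[0]: 147 ⊕ 31 ⊕ 115 = 255.
P'[1]: 57 ⊕ 183 ⊕ 3 = 141.
P'[2]: 99 ⊕ 235 ⊕ 106 = 226.
P'[3]: 27 ⊕ 145 ⊕ 45 = 167.
P'[4]: 89 ⊕ 205 ⊕ 56 = 172.
P'[5]: 187 ⊕ 45 ⊕ 144 = 6.

P'[0] = 255, P'[1] = 141, P'[2] = 226, P'[3] = 167, P'[4] = 172, P'[5] = 6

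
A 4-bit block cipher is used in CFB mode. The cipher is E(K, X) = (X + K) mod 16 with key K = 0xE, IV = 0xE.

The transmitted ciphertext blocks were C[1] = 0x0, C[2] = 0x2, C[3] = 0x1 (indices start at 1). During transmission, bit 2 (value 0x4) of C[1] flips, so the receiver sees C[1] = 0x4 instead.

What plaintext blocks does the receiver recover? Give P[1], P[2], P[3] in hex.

P[1] = 0x8, P[2] = 0x0, P[3] = 0x1

CFB decryption: P_i = C_i ⊕ E(K, C_{i−1}), with C_{0} = IV.
Only C[1] changed, to 0x4. In CFB, a change in C_i flips the same bit in P_i and garbles P_{i+1}. Decrypting the received ciphertext:
P[1]: E(K, 0xE) = 0xC; 0x4 ⊕ 0xC = 0x8.
P[2]: E(K, 0x4) = 0x2; 0x2 ⊕ 0x2 = 0x0.
P[3]: E(K, 0x2) = 0x0; 0x1 ⊕ 0x0 = 0x1.
Blocks that differ from the original plaintext: P[1], P[2].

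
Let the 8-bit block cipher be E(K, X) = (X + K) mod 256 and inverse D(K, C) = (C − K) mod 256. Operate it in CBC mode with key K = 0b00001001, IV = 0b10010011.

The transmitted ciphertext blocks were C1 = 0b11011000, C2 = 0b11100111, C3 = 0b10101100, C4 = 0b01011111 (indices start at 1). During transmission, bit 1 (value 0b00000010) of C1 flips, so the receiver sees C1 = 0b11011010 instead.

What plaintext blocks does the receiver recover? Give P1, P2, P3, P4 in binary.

P1 = 0b01000010, P2 = 0b00000100, P3 = 0b01000100, P4 = 0b11111010

CBC decryption: P_i = D(K, C_i) ⊕ C_{i−1}, with C_{0} = IV.
Only C1 changed, to 0b11011010. In CBC, a change in C_i garbles P_i and flips the same bit in P_{i+1}. Decrypting the received ciphertext:
P1: D(K, 0b11011010) = 0b11010001; 0b11010001 ⊕ 0b10010011 = 0b01000010.
P2: D(K, 0b11100111) = 0b11011110; 0b11011110 ⊕ 0b11011010 = 0b00000100.
P3: D(K, 0b10101100) = 0b10100011; 0b10100011 ⊕ 0b11100111 = 0b01000100.
P4: D(K, 0b01011111) = 0b01010110; 0b01010110 ⊕ 0b10101100 = 0b11111010.
Blocks that differ from the original plaintext: P1, P2.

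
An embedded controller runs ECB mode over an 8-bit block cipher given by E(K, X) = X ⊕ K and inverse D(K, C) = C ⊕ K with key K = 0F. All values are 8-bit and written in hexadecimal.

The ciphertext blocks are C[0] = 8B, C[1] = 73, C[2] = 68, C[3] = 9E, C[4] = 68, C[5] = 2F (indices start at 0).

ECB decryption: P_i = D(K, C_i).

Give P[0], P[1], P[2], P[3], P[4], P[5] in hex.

P[0]: D(K, 8B) = 84.
P[1]: D(K, 73) = 7C.
P[2]: D(K, 68) = 67.
P[3]: D(K, 9E) = 91.
P[4]: D(K, 68) = 67.
P[5]: D(K, 2F) = 20.

P[0] = 84, P[1] = 7C, P[2] = 67, P[3] = 91, P[4] = 67, P[5] = 20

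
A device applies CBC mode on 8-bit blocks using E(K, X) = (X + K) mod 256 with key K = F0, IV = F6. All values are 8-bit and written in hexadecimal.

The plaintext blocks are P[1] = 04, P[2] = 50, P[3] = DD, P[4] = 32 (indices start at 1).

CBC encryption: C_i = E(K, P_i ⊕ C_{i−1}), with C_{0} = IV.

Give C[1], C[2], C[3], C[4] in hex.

C[1]: P[1] ⊕ F6 = F2; E(K, F2) = E2.
C[2]: P[2] ⊕ E2 = B2; E(K, B2) = A2.
C[3]: P[3] ⊕ A2 = 7F; E(K, 7F) = 6F.
C[4]: P[4] ⊕ 6F = 5D; E(K, 5D) = 4D.

C[1] = E2, C[2] = A2, C[3] = 6F, C[4] = 4D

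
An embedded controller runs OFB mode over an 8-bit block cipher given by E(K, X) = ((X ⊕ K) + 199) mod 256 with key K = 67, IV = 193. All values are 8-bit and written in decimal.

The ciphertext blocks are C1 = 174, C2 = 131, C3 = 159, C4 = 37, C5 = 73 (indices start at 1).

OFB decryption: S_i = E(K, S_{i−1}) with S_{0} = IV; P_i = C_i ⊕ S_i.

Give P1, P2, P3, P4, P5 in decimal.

P1 = 231, P2 = 82, P3 = 198, P4 = 196, P5 = 32

P1: S = E(K, 193) = 73; 174 ⊕ 73 = 231.
P2: S = E(K, 73) = 209; 131 ⊕ 209 = 82.
P3: S = E(K, 209) = 89; 159 ⊕ 89 = 198.
P4: S = E(K, 89) = 225; 37 ⊕ 225 = 196.
P5: S = E(K, 225) = 105; 73 ⊕ 105 = 32.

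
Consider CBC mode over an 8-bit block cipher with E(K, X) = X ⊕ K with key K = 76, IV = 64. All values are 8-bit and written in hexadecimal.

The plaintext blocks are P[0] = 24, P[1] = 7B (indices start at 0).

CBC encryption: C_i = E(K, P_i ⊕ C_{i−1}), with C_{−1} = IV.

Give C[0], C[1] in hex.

C[0]: P[0] ⊕ 64 = 40; E(K, 40) = 36.
C[1]: P[1] ⊕ 36 = 4D; E(K, 4D) = 3B.

C[0] = 36, C[1] = 3B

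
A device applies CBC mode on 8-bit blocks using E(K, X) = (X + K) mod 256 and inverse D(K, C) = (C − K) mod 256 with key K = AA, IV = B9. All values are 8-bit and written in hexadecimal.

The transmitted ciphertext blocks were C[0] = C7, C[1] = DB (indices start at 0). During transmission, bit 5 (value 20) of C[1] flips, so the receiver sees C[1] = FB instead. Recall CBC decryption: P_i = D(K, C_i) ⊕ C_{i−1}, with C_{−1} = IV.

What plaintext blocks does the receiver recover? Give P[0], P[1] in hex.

Only C[1] changed, to FB. In CBC, a change in C_i garbles P_i and flips the same bit in P_{i+1}. Decrypting the received ciphertext:
P[0]: D(K, C7) = 1D; 1D ⊕ B9 = A4.
P[1]: D(K, FB) = 51; 51 ⊕ C7 = 96.
Blocks that differ from the original plaintext: P[1].

P[0] = A4, P[1] = 96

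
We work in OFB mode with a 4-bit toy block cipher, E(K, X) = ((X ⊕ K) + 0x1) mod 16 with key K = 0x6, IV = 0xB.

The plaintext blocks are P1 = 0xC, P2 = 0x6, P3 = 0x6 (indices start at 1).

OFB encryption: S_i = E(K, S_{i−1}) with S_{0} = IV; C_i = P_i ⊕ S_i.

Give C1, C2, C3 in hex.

C1 = 0x2, C2 = 0xF, C3 = 0x6

C1: S = E(K, 0xB) = 0xE; 0xC ⊕ 0xE = 0x2.
C2: S = E(K, 0xE) = 0x9; 0x6 ⊕ 0x9 = 0xF.
C3: S = E(K, 0x9) = 0x0; 0x6 ⊕ 0x0 = 0x6.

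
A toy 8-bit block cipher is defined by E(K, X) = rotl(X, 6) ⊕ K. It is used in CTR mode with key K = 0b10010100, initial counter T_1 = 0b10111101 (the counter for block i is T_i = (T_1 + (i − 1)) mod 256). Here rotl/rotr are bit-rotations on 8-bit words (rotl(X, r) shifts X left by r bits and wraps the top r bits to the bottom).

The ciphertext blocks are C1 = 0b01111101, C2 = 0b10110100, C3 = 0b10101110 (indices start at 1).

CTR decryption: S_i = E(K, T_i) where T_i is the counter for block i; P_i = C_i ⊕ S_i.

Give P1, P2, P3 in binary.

P1: T = 0b10111101, S = E(K, T) = 0b11111011; 0b01111101 ⊕ 0b11111011 = 0b10000110.
P2: T = 0b10111110, S = E(K, T) = 0b00111011; 0b10110100 ⊕ 0b00111011 = 0b10001111.
P3: T = 0b10111111, S = E(K, T) = 0b01111011; 0b10101110 ⊕ 0b01111011 = 0b11010101.

P1 = 0b10000110, P2 = 0b10001111, P3 = 0b11010101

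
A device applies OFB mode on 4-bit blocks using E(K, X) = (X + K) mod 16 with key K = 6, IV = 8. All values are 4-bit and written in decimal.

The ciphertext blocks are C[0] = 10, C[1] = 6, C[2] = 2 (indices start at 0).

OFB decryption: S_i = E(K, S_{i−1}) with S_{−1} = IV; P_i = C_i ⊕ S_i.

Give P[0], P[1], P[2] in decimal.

P[0]: S = E(K, 8) = 14; 10 ⊕ 14 = 4.
P[1]: S = E(K, 14) = 4; 6 ⊕ 4 = 2.
P[2]: S = E(K, 4) = 10; 2 ⊕ 10 = 8.

P[0] = 4, P[1] = 2, P[2] = 8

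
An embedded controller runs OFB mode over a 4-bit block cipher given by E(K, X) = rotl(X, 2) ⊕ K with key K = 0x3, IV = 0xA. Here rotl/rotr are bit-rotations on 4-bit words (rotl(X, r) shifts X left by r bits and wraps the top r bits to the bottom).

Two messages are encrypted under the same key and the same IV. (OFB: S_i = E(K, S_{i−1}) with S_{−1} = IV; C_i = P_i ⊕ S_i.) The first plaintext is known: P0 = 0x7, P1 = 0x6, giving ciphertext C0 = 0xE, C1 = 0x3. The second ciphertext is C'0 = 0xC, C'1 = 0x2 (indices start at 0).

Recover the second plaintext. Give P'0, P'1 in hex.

In OFB with a reused IV, both messages share the same keystream S_i, so C_i ⊕ C'_i = P_i ⊕ P'_i and thus P'_i = P_i ⊕ C_i ⊕ C'_i.
P'0: 0x7 ⊕ 0xE ⊕ 0xC = 0x5.
P'1: 0x6 ⊕ 0x3 ⊕ 0x2 = 0x7.

P'0 = 0x5, P'1 = 0x7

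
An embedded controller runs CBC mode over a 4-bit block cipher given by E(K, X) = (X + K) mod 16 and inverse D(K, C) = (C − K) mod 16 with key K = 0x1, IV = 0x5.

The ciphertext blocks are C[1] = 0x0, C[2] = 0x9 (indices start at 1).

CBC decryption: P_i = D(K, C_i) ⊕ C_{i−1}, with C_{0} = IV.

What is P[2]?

P[2]: D(K, 0x9) = 0x8; 0x8 ⊕ 0x0 = 0x8.

P[2] = 0x8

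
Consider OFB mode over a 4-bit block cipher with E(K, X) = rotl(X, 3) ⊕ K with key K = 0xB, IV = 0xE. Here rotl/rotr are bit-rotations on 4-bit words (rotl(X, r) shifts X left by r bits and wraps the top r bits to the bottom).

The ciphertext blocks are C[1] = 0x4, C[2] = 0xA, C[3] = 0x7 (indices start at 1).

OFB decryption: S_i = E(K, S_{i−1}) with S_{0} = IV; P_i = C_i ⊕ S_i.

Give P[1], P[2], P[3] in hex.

P[1] = 0x8, P[2] = 0x7, P[3] = 0x2

P[1]: S = E(K, 0xE) = 0xC; 0x4 ⊕ 0xC = 0x8.
P[2]: S = E(K, 0xC) = 0xD; 0xA ⊕ 0xD = 0x7.
P[3]: S = E(K, 0xD) = 0x5; 0x7 ⊕ 0x5 = 0x2.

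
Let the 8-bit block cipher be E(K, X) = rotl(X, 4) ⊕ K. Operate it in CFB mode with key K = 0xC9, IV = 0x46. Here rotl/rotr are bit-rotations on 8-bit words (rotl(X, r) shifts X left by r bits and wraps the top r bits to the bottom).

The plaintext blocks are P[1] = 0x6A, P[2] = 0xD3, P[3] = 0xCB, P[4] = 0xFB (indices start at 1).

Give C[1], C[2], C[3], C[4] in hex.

CFB encryption: C_i = P_i ⊕ E(K, C_{i−1}), with C_{0} = IV.
C[1]: E(K, 0x46) = 0xAD; 0x6A ⊕ 0xAD = 0xC7.
C[2]: E(K, 0xC7) = 0xB5; 0xD3 ⊕ 0xB5 = 0x66.
C[3]: E(K, 0x66) = 0xAF; 0xCB ⊕ 0xAF = 0x64.
C[4]: E(K, 0x64) = 0x8F; 0xFB ⊕ 0x8F = 0x74.

C[1] = 0xC7, C[2] = 0x66, C[3] = 0x64, C[4] = 0x74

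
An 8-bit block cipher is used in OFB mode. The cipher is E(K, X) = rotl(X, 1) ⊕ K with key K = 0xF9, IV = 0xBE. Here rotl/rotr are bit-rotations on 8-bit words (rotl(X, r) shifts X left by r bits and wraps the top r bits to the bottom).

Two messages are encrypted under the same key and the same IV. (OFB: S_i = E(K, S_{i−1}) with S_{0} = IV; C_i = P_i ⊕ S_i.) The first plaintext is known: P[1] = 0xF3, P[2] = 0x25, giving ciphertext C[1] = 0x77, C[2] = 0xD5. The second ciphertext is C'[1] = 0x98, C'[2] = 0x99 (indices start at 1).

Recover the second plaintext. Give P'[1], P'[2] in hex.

P'[1] = 0x1C, P'[2] = 0x69

In OFB with a reused IV, both messages share the same keystream S_i, so C_i ⊕ C'_i = P_i ⊕ P'_i and thus P'_i = P_i ⊕ C_i ⊕ C'_i.
P'[1]: 0xF3 ⊕ 0x77 ⊕ 0x98 = 0x1C.
P'[2]: 0x25 ⊕ 0xD5 ⊕ 0x99 = 0x69.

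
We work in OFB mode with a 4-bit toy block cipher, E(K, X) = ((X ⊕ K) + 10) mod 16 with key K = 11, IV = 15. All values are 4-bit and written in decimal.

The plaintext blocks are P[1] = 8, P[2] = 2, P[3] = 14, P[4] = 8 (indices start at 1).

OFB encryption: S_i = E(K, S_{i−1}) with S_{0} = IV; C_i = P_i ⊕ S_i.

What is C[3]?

C[3] = 0

C[1]: S = E(K, 15) = 14; 8 ⊕ 14 = 6.
C[2]: S = E(K, 14) = 15; 2 ⊕ 15 = 13.
C[3]: S = E(K, 15) = 14; 14 ⊕ 14 = 0.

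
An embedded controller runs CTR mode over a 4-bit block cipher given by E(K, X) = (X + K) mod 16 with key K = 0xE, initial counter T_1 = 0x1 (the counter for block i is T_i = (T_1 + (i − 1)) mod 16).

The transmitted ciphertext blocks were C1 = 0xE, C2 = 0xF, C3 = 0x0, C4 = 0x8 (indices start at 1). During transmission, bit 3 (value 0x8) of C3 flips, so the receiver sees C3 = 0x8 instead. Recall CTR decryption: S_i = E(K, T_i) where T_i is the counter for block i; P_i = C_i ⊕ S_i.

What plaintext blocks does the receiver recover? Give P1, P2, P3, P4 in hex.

P1 = 0x1, P2 = 0xF, P3 = 0x9, P4 = 0xA

Only C3 changed, to 0x8. In CTR, a change in C_i flips the same bit in P_i only; the keystream is unaffected. Decrypting the received ciphertext:
P1: T = 0x1, S = E(K, T) = 0xF; 0xE ⊕ 0xF = 0x1.
P2: T = 0x2, S = E(K, T) = 0x0; 0xF ⊕ 0x0 = 0xF.
P3: T = 0x3, S = E(K, T) = 0x1; 0x8 ⊕ 0x1 = 0x9.
P4: T = 0x4, S = E(K, T) = 0x2; 0x8 ⊕ 0x2 = 0xA.
Blocks that differ from the original plaintext: P3.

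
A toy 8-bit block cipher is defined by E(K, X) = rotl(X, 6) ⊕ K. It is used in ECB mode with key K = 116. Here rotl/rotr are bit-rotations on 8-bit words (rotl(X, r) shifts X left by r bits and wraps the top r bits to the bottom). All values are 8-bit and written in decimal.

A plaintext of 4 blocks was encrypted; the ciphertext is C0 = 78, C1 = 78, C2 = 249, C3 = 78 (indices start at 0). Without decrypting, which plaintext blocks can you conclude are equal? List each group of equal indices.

P0 = P1 = P3

ECB encrypts each block independently with the same key, so equal ciphertext blocks imply equal plaintext blocks.
C0 = C1 = C3 = 78, so P0 = P1 = P3.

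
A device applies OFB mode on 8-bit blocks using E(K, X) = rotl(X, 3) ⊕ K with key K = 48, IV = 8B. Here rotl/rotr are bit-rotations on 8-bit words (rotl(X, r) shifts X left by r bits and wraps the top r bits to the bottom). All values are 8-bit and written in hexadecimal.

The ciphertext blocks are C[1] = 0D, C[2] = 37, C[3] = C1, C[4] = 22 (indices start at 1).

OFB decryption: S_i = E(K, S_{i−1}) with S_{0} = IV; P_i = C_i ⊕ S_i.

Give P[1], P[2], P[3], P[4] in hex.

P[1] = 19, P[2] = DF, P[3] = CE, P[4] = 12

P[1]: S = E(K, 8B) = 14; 0D ⊕ 14 = 19.
P[2]: S = E(K, 14) = E8; 37 ⊕ E8 = DF.
P[3]: S = E(K, E8) = 0F; C1 ⊕ 0F = CE.
P[4]: S = E(K, 0F) = 30; 22 ⊕ 30 = 12.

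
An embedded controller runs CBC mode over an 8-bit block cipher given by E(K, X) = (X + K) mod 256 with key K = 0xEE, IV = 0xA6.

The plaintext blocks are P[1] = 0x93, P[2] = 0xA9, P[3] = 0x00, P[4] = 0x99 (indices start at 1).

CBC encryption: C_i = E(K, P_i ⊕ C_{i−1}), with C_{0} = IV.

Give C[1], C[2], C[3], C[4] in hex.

C[1] = 0x23, C[2] = 0x78, C[3] = 0x66, C[4] = 0xED

C[1]: P[1] ⊕ 0xA6 = 0x35; E(K, 0x35) = 0x23.
C[2]: P[2] ⊕ 0x23 = 0x8A; E(K, 0x8A) = 0x78.
C[3]: P[3] ⊕ 0x78 = 0x78; E(K, 0x78) = 0x66.
C[4]: P[4] ⊕ 0x66 = 0xFF; E(K, 0xFF) = 0xED.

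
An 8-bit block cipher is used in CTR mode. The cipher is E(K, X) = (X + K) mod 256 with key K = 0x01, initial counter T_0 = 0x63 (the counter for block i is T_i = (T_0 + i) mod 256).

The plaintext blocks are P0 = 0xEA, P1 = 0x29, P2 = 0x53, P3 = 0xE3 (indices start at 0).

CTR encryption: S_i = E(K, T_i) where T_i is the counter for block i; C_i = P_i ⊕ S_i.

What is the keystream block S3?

0x67

C0: T = 0x63, S = E(K, T) = 0x64; 0xEA ⊕ 0x64 = 0x8E.
C1: T = 0x64, S = E(K, T) = 0x65; 0x29 ⊕ 0x65 = 0x4C.
C2: T = 0x65, S = E(K, T) = 0x66; 0x53 ⊕ 0x66 = 0x35.
C3: T = 0x66, S = E(K, T) = 0x67; 0xE3 ⊕ 0x67 = 0x84.
So S3 = 0x67.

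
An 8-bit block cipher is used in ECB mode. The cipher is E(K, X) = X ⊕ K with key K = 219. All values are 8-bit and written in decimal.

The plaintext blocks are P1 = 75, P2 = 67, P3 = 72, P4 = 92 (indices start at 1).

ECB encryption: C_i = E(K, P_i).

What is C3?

C3: E(K, 72) = 147.

C3 = 147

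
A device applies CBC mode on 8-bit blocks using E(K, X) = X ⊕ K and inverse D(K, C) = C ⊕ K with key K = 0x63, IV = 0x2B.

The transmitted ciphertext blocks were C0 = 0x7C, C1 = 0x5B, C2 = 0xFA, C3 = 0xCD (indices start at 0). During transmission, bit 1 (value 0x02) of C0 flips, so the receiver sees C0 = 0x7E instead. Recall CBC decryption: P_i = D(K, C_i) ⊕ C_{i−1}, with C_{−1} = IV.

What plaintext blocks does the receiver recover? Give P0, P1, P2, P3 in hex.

P0 = 0x36, P1 = 0x46, P2 = 0xC2, P3 = 0x54

Only C0 changed, to 0x7E. In CBC, a change in C_i garbles P_i and flips the same bit in P_{i+1}. Decrypting the received ciphertext:
P0: D(K, 0x7E) = 0x1D; 0x1D ⊕ 0x2B = 0x36.
P1: D(K, 0x5B) = 0x38; 0x38 ⊕ 0x7E = 0x46.
P2: D(K, 0xFA) = 0x99; 0x99 ⊕ 0x5B = 0xC2.
P3: D(K, 0xCD) = 0xAE; 0xAE ⊕ 0xFA = 0x54.
Blocks that differ from the original plaintext: P0, P1.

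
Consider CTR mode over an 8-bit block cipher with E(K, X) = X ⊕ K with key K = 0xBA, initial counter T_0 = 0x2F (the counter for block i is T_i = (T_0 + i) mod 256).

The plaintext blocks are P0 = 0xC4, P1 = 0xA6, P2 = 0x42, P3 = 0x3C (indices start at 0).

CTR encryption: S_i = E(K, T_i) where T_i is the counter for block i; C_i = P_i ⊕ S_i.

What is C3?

C3 = 0xB4

C0: T = 0x2F, S = E(K, T) = 0x95; 0xC4 ⊕ 0x95 = 0x51.
C1: T = 0x30, S = E(K, T) = 0x8A; 0xA6 ⊕ 0x8A = 0x2C.
C2: T = 0x31, S = E(K, T) = 0x8B; 0x42 ⊕ 0x8B = 0xC9.
C3: T = 0x32, S = E(K, T) = 0x88; 0x3C ⊕ 0x88 = 0xB4.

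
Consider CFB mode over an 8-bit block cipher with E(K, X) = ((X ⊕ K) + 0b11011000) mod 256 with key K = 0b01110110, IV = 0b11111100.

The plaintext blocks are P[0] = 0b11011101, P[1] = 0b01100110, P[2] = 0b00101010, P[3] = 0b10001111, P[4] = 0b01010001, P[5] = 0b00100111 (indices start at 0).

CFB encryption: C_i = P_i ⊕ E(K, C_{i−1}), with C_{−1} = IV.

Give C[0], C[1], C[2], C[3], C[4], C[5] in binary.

C[0] = 0b10111111, C[1] = 0b11000111, C[2] = 0b10100011, C[3] = 0b00100010, C[4] = 0b01111101, C[5] = 0b11000100

C[0]: E(K, 0b11111100) = 0b01100010; 0b11011101 ⊕ 0b01100010 = 0b10111111.
C[1]: E(K, 0b10111111) = 0b10100001; 0b01100110 ⊕ 0b10100001 = 0b11000111.
C[2]: E(K, 0b11000111) = 0b10001001; 0b00101010 ⊕ 0b10001001 = 0b10100011.
C[3]: E(K, 0b10100011) = 0b10101101; 0b10001111 ⊕ 0b10101101 = 0b00100010.
C[4]: E(K, 0b00100010) = 0b00101100; 0b01010001 ⊕ 0b00101100 = 0b01111101.
C[5]: E(K, 0b01111101) = 0b11100011; 0b00100111 ⊕ 0b11100011 = 0b11000100.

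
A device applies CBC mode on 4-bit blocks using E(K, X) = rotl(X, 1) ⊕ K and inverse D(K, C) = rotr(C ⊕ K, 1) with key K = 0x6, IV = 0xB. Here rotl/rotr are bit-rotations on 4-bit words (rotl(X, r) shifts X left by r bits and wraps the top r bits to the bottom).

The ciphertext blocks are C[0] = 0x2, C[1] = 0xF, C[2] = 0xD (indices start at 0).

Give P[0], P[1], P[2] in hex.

CBC decryption: P_i = D(K, C_i) ⊕ C_{i−1}, with C_{−1} = IV.
P[0]: D(K, 0x2) = 0x2; 0x2 ⊕ 0xB = 0x9.
P[1]: D(K, 0xF) = 0xC; 0xC ⊕ 0x2 = 0xE.
P[2]: D(K, 0xD) = 0xD; 0xD ⊕ 0xF = 0x2.

P[0] = 0x9, P[1] = 0xE, P[2] = 0x2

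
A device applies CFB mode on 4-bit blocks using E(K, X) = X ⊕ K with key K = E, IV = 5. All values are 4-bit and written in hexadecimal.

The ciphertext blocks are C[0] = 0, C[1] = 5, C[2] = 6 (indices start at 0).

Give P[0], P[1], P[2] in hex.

P[0] = B, P[1] = B, P[2] = D

CFB decryption: P_i = C_i ⊕ E(K, C_{i−1}), with C_{−1} = IV.
P[0]: E(K, 5) = B; 0 ⊕ B = B.
P[1]: E(K, 0) = E; 5 ⊕ E = B.
P[2]: E(K, 5) = B; 6 ⊕ B = D.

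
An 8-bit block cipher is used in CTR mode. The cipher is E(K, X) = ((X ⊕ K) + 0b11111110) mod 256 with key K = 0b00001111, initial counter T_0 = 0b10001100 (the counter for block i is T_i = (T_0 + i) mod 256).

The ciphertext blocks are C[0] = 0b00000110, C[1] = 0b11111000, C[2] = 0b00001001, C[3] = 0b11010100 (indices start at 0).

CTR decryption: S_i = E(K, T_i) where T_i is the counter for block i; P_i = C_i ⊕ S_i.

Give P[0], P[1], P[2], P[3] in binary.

P[0] = 0b10000111, P[1] = 0b01111000, P[2] = 0b01110110, P[3] = 0b10101010

P[0]: T = 0b10001100, S = E(K, T) = 0b10000001; 0b00000110 ⊕ 0b10000001 = 0b10000111.
P[1]: T = 0b10001101, S = E(K, T) = 0b10000000; 0b11111000 ⊕ 0b10000000 = 0b01111000.
P[2]: T = 0b10001110, S = E(K, T) = 0b01111111; 0b00001001 ⊕ 0b01111111 = 0b01110110.
P[3]: T = 0b10001111, S = E(K, T) = 0b01111110; 0b11010100 ⊕ 0b01111110 = 0b10101010.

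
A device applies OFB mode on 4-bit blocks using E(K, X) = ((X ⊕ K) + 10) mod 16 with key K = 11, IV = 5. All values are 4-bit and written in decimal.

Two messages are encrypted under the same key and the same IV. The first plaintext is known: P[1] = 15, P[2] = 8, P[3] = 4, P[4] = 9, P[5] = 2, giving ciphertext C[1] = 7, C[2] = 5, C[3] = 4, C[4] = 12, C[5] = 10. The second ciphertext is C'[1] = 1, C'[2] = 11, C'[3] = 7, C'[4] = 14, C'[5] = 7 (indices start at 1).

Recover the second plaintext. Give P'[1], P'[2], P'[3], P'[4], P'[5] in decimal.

P'[1] = 9, P'[2] = 6, P'[3] = 7, P'[4] = 11, P'[5] = 15

In OFB with a reused IV, both messages share the same keystream S_i, so C_i ⊕ C'_i = P_i ⊕ P'_i and thus P'_i = P_i ⊕ C_i ⊕ C'_i.
P'[1]: 15 ⊕ 7 ⊕ 1 = 9.
P'[2]: 8 ⊕ 5 ⊕ 11 = 6.
P'[3]: 4 ⊕ 4 ⊕ 7 = 7.
P'[4]: 9 ⊕ 12 ⊕ 14 = 11.
P'[5]: 2 ⊕ 10 ⊕ 7 = 15.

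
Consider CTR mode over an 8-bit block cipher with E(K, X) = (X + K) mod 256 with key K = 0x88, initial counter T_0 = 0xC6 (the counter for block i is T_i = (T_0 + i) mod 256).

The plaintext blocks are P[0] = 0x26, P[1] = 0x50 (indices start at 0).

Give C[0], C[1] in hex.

C[0] = 0x68, C[1] = 0x1F

CTR encryption: S_i = E(K, T_i) where T_i is the counter for block i; C_i = P_i ⊕ S_i.
C[0]: T = 0xC6, S = E(K, T) = 0x4E; 0x26 ⊕ 0x4E = 0x68.
C[1]: T = 0xC7, S = E(K, T) = 0x4F; 0x50 ⊕ 0x4F = 0x1F.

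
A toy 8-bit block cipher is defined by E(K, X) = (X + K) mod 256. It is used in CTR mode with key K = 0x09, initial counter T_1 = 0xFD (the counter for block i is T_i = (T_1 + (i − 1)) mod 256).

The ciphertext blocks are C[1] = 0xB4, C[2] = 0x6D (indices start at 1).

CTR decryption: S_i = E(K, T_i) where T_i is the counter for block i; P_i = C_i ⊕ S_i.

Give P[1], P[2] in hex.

P[1]: T = 0xFD, S = E(K, T) = 0x06; 0xB4 ⊕ 0x06 = 0xB2.
P[2]: T = 0xFE, S = E(K, T) = 0x07; 0x6D ⊕ 0x07 = 0x6A.

P[1] = 0xB2, P[2] = 0x6A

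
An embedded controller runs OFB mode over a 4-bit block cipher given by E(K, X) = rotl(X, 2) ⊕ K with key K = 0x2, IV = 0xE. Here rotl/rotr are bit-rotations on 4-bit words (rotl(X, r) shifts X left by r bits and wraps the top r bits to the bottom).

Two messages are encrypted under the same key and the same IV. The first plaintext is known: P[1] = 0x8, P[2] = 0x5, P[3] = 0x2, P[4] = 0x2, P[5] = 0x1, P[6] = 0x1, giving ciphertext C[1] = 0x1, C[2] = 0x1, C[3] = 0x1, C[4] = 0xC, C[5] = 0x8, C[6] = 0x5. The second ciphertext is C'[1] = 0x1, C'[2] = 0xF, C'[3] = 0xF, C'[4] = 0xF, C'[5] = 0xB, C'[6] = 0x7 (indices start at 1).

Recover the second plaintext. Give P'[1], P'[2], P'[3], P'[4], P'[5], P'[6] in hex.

P'[1] = 0x8, P'[2] = 0xB, P'[3] = 0xC, P'[4] = 0x1, P'[5] = 0x2, P'[6] = 0x3

In OFB with a reused IV, both messages share the same keystream S_i, so C_i ⊕ C'_i = P_i ⊕ P'_i and thus P'_i = P_i ⊕ C_i ⊕ C'_i.
P'[1]: 0x8 ⊕ 0x1 ⊕ 0x1 = 0x8.
P'[2]: 0x5 ⊕ 0x1 ⊕ 0xF = 0xB.
P'[3]: 0x2 ⊕ 0x1 ⊕ 0xF = 0xC.
P'[4]: 0x2 ⊕ 0xC ⊕ 0xF = 0x1.
P'[5]: 0x1 ⊕ 0x8 ⊕ 0xB = 0x2.
P'[6]: 0x1 ⊕ 0x5 ⊕ 0x7 = 0x3.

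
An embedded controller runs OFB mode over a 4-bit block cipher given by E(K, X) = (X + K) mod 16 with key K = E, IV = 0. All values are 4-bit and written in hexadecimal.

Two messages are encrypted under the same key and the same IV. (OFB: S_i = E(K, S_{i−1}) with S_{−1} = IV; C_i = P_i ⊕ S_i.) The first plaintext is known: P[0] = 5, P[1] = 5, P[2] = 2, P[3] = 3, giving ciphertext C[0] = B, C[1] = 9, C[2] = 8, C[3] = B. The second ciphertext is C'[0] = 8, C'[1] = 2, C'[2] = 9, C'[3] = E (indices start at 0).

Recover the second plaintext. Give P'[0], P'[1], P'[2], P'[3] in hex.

P'[0] = 6, P'[1] = E, P'[2] = 3, P'[3] = 6

In OFB with a reused IV, both messages share the same keystream S_i, so C_i ⊕ C'_i = P_i ⊕ P'_i and thus P'_i = P_i ⊕ C_i ⊕ C'_i.
P'[0]: 5 ⊕ B ⊕ 8 = 6.
P'[1]: 5 ⊕ 9 ⊕ 2 = E.
P'[2]: 2 ⊕ 8 ⊕ 9 = 3.
P'[3]: 3 ⊕ B ⊕ E = 6.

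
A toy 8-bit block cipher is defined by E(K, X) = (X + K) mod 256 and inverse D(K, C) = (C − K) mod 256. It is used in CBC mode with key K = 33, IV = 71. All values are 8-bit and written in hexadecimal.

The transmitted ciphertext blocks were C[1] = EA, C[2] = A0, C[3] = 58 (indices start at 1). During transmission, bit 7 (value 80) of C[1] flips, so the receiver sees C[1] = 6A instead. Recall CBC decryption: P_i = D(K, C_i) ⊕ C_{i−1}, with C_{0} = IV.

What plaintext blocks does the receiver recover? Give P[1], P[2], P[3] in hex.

P[1] = 46, P[2] = 07, P[3] = 85

Only C[1] changed, to 6A. In CBC, a change in C_i garbles P_i and flips the same bit in P_{i+1}. Decrypting the received ciphertext:
P[1]: D(K, 6A) = 37; 37 ⊕ 71 = 46.
P[2]: D(K, A0) = 6D; 6D ⊕ 6A = 07.
P[3]: D(K, 58) = 25; 25 ⊕ A0 = 85.
Blocks that differ from the original plaintext: P[1], P[2].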